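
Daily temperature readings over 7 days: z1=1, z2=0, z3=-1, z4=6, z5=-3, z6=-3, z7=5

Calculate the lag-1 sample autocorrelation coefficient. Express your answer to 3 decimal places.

-0.385

Mean z̄ = (1 + 0 − 1 + 6 − 3 − 3 + 5)/7 = 0.7143
Deviations from mean: 0.2857, -0.7143, -1.7143, 5.2857, -3.7143, -3.7143, 4.2857
Σ(z_t−z̄)(z_{t+1}−z̄) = (-0.2041) + (1.2245) + (-9.0612) + (-19.6327) + (13.7959) + (-15.9184) = -29.7959
Denominator Σ(z_t−z̄)² = 77.4286
r_1 = -29.7959 / 77.4286 = -0.385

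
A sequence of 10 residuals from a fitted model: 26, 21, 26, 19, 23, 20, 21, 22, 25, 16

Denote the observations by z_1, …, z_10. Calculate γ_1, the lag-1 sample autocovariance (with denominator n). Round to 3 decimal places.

-4.091

Mean z̄ = (26 + 21 + 26 + 19 + 23 + 20 + 21 + 22 + 25 + 16)/10 = 21.9000
Σ_{t=1}^{9}(z_t−z̄)(z_{t+1}−z̄) = -40.9100
γ_1 = -40.9100 / 10 = -4.091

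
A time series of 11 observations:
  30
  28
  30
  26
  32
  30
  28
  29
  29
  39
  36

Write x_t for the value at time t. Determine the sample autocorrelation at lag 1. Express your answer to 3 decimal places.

0.273

Mean x̄ = (30 + 28 + 30 + 26 + 32 + 30 + 28 + 29 + 29 + 39 + 36)/11 = 30.6364
Numerator Σ_{t=1}^{10}(x_t−x̄)(x_{t+1}−x̄) = 38.9587
Denominator Σ(x_t−x̄)² = 142.5455
r_1 = 38.9587 / 142.5455 = 0.273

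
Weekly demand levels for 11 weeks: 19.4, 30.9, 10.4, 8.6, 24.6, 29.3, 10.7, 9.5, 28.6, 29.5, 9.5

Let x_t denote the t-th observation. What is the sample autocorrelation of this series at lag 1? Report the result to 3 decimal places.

-0.118

Mean x̄ = (19.4 + 30.9 + 10.4 + 8.6 + 24.6 + 29.3 + 10.7 + 9.5 + 28.6 + 29.5 + 9.5)/11 = 19.1818
Numerator Σ_{t=1}^{10}(x_t−x̄)(x_{t+1}−x̄) = -107.5412
Denominator Σ(x_t−x̄)² = 912.7764
r_1 = -107.5412 / 912.7764 = -0.118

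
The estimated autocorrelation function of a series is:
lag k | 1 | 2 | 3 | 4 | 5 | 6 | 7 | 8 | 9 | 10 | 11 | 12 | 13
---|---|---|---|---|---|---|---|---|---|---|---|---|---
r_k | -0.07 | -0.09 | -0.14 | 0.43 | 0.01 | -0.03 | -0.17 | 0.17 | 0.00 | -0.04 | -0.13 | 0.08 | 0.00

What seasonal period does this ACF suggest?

4

The largest autocorrelation is r_4 = 0.43, with a weaker echo at lag 8 (0.17); the remaining lags stay at or below 0.08.
The dominant spike at lag 4 indicates a seasonal period of 4.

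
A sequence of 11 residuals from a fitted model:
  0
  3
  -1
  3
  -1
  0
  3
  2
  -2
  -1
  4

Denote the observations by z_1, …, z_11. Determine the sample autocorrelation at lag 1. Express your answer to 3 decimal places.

-0.340

Mean z̄ = (0 + 3 − 1 + 3 − 1 + 0 + 3 + 2 − 2 − 1 + 4)/11 = 0.9091
Numerator Σ_{t=1}^{10}(z_t−z̄)(z_{t+1}−z̄) = -15.2810
Denominator Σ(z_t−z̄)² = 44.9091
r_1 = -15.2810 / 44.9091 = -0.340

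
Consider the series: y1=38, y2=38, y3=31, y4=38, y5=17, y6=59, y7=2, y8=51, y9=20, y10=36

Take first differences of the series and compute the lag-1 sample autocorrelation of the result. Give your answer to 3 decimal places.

-0.903

First differences Δy: 0, -7, 7, -21, 42, -57, 49, -31, 16
Mean of differences = -0.2222
Numerator Σ(Δy_t−Δȳ)(Δy_{t+1}−Δȳ) = -8284.0494
Denominator Σ(Δy_t−Δȳ)² = 9169.5556
r_1(Δy) = -8284.0494 / 9169.5556 = -0.903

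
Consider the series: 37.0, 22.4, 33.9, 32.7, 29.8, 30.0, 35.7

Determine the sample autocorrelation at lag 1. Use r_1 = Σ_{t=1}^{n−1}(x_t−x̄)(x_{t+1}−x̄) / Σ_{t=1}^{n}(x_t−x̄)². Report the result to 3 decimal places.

-0.515

Mean x̄ = (37.0 + 22.4 + 33.9 + 32.7 + 29.8 + 30.0 + 35.7)/7 = 31.6429
Deviations from mean: 5.3571, -9.2429, 2.2571, 1.0571, -1.8429, -1.6429, 4.0571
Σ(x_t−x̄)(x_{t+1}−x̄) = (-49.5153) + (-20.8624) + (2.3861) + (-1.9482) + (3.0276) + (-6.6653) = -73.5776
Denominator Σ(x_t−x̄)² = 142.8971
r_1 = -73.5776 / 142.8971 = -0.515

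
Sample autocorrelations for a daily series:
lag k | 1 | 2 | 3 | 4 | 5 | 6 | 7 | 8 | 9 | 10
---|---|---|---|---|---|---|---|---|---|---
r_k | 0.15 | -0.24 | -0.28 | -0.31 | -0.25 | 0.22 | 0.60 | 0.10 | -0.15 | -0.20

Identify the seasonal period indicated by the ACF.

The largest autocorrelation is r_7 = 0.60; the remaining lags stay at or below 0.22.
The dominant spike at lag 7 indicates a seasonal period of 7.

7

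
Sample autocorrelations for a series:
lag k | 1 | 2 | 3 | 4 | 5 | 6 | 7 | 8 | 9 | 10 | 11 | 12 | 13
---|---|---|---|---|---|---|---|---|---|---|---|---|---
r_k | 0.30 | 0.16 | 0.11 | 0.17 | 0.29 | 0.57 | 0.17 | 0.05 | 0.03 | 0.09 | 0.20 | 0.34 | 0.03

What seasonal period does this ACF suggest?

6

The largest autocorrelation is r_6 = 0.57, with a weaker echo at lag 12 (0.34); the remaining lags stay at or below 0.30. The elevated value at lag 1 (0.30), dropping to 0.16 at lag 2, reflects decaying short-term dependence rather than seasonality.
The dominant spike at lag 6 indicates a seasonal period of 6.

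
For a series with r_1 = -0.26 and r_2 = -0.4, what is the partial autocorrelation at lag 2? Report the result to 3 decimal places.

φ_{22} = (r_2 − r_1²) / (1 − r_1²)
r_1² = (-0.26)² = 0.0676
Numerator = -0.4 − 0.0676 = -0.4676; denominator = 1 − 0.0676 = 0.9324
φ_{22} = -0.4676 / 0.9324 = -0.502

-0.502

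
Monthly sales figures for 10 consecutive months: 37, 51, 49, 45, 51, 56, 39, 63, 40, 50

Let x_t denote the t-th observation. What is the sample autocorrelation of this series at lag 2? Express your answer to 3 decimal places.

0.260

Mean x̄ = (37 + 51 + 49 + 45 + 51 + 56 + 39 + 63 + 40 + 50)/10 = 48.1000
Numerator Σ_{t=1}^{8}(x_t−x̄)(x_{t+2}−x̄) = 152.4800
Denominator Σ(x_t−x̄)² = 586.9000
r_2 = 152.4800 / 586.9000 = 0.260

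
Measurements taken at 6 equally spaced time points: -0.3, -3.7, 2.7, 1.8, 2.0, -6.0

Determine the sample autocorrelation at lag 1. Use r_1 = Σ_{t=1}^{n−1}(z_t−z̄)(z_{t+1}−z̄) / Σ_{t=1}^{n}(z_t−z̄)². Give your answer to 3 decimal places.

-0.179

Mean z̄ = (-0.3 − 3.7 + 2.7 + 1.8 + 2.0 − 6.0)/6 = -0.5833
Deviations from mean: 0.2833, -3.1167, 3.2833, 2.3833, 2.5833, -5.4167
Σ(z_t−z̄)(z_{t+1}−z̄) = (-0.8831) + (-10.2331) + (7.8253) + (6.1569) + (-13.9931) = -11.1269
Denominator Σ(z_t−z̄)² = 62.2683
r_1 = -11.1269 / 62.2683 = -0.179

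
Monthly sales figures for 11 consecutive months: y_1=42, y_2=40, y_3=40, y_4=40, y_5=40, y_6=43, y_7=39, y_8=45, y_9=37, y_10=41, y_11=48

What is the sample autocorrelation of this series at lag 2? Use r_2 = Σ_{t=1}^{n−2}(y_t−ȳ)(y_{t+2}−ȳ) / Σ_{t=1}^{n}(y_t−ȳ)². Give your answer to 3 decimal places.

Mean ȳ = (42 + 40 + 40 + 40 + 40 + 43 + 39 + 45 + 37 + 41 + 48)/11 = 41.3636
Numerator Σ_{t=1}^{9}(y_t−ȳ)(y_{t+2}−ȳ) = -10.1736
Denominator Σ(y_t−ȳ)² = 92.5455
r_2 = -10.1736 / 92.5455 = -0.110

-0.110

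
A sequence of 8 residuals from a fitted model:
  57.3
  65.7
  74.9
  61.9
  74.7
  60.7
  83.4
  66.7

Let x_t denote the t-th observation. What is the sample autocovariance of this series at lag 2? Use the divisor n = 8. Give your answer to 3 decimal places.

Mean x̄ = (57.3 + 65.7 + 74.9 + 61.9 + 74.7 + 60.7 + 83.4 + 66.7)/8 = 68.1625
Σ_{t=1}^{6}(x_t−x̄)(x_{t+2}−x̄) = 143.5447
γ_2 = 143.5447 / 8 = 17.943

17.943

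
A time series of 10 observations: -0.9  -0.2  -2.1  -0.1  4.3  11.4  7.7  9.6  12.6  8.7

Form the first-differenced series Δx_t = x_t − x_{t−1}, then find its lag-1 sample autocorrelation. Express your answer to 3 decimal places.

First differences Δx: 0.7, -1.9, 2.0, 4.4, 7.1, -3.7, 1.9, 3.0, -3.9
Mean of differences = 1.0667
Numerator Σ(Δx_t−Δx̄)(Δx_{t+1}−Δx̄) = -19.1811
Denominator Σ(Δx_t−Δx̄)² = 109.1400
r_1(Δx) = -19.1811 / 109.1400 = -0.176

-0.176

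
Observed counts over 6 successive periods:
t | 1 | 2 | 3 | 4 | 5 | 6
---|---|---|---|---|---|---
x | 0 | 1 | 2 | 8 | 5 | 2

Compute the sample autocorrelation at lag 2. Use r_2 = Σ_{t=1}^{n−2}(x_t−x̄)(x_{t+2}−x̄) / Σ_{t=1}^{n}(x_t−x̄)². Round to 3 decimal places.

Mean x̄ = (0 + 1 + 2 + 8 + 5 + 2)/6 = 3.0000
Deviations from mean: -3.0000, -2.0000, -1.0000, 5.0000, 2.0000, -1.0000
Σ(x_t−x̄)(x_{t+2}−x̄) = (3.0000) + (-10.0000) + (-2.0000) + (-5.0000) = -14.0000
Denominator Σ(x_t−x̄)² = 44.0000
r_2 = -14.0000 / 44.0000 = -0.318

-0.318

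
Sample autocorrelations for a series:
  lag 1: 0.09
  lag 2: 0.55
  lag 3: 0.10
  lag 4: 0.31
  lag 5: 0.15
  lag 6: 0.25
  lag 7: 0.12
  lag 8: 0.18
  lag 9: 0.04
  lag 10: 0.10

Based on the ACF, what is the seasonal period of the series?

2

The largest autocorrelation is r_2 = 0.55, with weaker echoes at lags 4 (0.31), 6 (0.25) and 8 (0.18); the remaining lags stay at or below 0.15.
The dominant spike at lag 2 indicates a seasonal period of 2.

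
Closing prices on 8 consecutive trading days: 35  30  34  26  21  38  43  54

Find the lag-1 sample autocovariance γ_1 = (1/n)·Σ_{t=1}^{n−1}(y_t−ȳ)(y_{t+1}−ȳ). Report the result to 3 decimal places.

34.529

Mean ȳ = (35 + 30 + 34 + 26 + 21 + 38 + 43 + 54)/8 = 35.1250
Σ_{t=1}^{7}(y_t−ȳ)(y_{t+1}−ȳ) = 276.2344
γ_1 = 276.2344 / 8 = 34.529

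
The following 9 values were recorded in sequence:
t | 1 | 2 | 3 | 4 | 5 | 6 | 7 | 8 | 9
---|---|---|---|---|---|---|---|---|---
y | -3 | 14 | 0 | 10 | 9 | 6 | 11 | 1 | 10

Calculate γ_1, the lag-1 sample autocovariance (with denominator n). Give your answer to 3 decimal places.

-20.133

Mean ȳ = (-3 + 14 + 0 + 10 + 9 + 6 + 11 + 1 + 10)/9 = 6.4444
Σ_{t=1}^{8}(y_t−ȳ)(y_{t+1}−ȳ) = -181.1975
γ_1 = -181.1975 / 9 = -20.133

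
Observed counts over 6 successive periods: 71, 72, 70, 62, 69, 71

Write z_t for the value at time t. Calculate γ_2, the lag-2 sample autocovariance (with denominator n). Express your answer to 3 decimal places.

Mean z̄ = (71 + 72 + 70 + 62 + 69 + 71)/6 = 69.1667
Deviations: 1.8333, 2.8333, 0.8333, -7.1667, -0.1667, 1.8333
Σ_{t=1}^{4}(z_t−z̄)(z_{t+2}−z̄) = -32.0556
γ_2 = -32.0556 / 6 = -5.343

-5.343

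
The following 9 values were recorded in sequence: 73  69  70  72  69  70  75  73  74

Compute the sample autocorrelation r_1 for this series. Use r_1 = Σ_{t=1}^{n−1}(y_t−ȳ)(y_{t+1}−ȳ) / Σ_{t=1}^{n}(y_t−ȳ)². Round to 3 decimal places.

0.147

Mean ȳ = (73 + 69 + 70 + 72 + 69 + 70 + 75 + 73 + 74)/9 = 71.6667
Numerator Σ_{t=1}^{8}(y_t−ȳ)(y_{t+1}−ȳ) = 5.8889
Denominator Σ(y_t−ȳ)² = 40.0000
r_1 = 5.8889 / 40.0000 = 0.147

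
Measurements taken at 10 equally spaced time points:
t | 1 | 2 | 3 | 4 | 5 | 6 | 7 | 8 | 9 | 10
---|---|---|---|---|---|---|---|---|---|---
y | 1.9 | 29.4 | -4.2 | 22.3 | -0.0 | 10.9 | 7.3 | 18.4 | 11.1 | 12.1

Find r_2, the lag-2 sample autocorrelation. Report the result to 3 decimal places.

Mean ȳ = (1.9 + 29.4 − 4.2 + 22.3 − 0.0 + 10.9 + 7.3 + 18.4 + 11.1 + 12.1)/10 = 10.9200
Numerator Σ_{t=1}^{8}(y_t−ȳ)(y_{t+2}−ȳ) = 559.1232
Denominator Σ(y_t−ȳ)² = 970.7160
r_2 = 559.1232 / 970.7160 = 0.576

0.576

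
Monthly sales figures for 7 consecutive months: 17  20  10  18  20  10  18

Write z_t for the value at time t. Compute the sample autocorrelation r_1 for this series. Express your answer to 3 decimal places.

Mean z̄ = (17 + 20 + 10 + 18 + 20 + 10 + 18)/7 = 16.1429
Deviations from mean: 0.8571, 3.8571, -6.1429, 1.8571, 3.8571, -6.1429, 1.8571
Numerator Σ_{t=1}^{6}(z_t−z̄)(z_{t+1}−z̄) = -59.7347
Denominator Σ(z_t−z̄)² = 112.8571
r_1 = -59.7347 / 112.8571 = -0.529

-0.529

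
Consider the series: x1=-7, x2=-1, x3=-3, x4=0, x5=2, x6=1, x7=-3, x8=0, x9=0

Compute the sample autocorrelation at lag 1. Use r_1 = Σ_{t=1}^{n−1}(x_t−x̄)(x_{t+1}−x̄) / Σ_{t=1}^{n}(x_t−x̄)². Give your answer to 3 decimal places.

0.044

Mean x̄ = (-7 − 1 − 3 + 0 + 2 + 1 − 3 + 0 + 0)/9 = -1.2222
Numerator Σ_{t=1}^{8}(x_t−x̄)(x_{t+1}−x̄) = 2.6173
Denominator Σ(x_t−x̄)² = 59.5556
r_1 = 2.6173 / 59.5556 = 0.044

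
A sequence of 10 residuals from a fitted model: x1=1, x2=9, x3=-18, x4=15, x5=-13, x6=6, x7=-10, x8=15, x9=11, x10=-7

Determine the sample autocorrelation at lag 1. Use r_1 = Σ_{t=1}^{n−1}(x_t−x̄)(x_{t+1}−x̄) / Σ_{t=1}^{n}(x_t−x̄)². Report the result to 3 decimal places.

-0.629

Mean x̄ = (1 + 9 − 18 + 15 − 13 + 6 − 10 + 15 + 11 − 7)/10 = 0.9000
Numerator Σ_{t=1}^{9}(x_t−x̄)(x_{t+1}−x̄) = -832.3100
Denominator Σ(x_t−x̄)² = 1322.9000
r_1 = -832.3100 / 1322.9000 = -0.629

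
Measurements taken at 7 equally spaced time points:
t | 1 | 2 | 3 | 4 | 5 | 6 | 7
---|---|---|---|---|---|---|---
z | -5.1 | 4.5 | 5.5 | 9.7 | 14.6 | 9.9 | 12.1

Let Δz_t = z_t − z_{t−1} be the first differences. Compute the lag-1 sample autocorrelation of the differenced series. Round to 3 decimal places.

-0.202

First differences Δz: 9.6, 1.0, 4.2, 4.9, -4.7, 2.2
Mean of differences = 2.8667
Numerator Σ(Δz_t−Δz̄)(Δz_{t+1}−Δz̄) = -22.6878
Denominator Σ(Δz_t−Δz̄)² = 112.4333
r_1(Δz) = -22.6878 / 112.4333 = -0.202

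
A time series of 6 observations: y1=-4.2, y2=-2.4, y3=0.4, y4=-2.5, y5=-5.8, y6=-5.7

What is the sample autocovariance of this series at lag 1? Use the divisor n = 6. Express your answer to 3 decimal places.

1.611

Mean ȳ = (-4.2 − 2.4 + 0.4 − 2.5 − 5.8 − 5.7)/6 = -3.3667
Σ_{t=1}^{5}(y_t−ȳ)(y_{t+1}−ȳ) = 9.6689
γ_1 = 9.6689 / 6 = 1.611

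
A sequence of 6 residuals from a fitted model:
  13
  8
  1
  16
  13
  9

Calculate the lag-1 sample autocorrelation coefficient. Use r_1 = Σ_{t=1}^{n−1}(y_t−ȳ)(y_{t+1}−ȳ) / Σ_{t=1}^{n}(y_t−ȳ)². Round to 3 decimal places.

-0.193

Mean ȳ = (13 + 8 + 1 + 16 + 13 + 9)/6 = 10.0000
Σ(y_t−ȳ)(y_{t+1}−ȳ) = (-6.0000) + (18.0000) + (-54.0000) + (18.0000) + (-3.0000) = -27.0000
Denominator Σ(y_t−ȳ)² = 140.0000
r_1 = -27.0000 / 140.0000 = -0.193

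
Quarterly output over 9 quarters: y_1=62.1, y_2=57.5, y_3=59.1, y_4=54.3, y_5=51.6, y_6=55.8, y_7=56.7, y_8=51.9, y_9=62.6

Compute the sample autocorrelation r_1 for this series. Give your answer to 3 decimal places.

Mean ȳ = (62.1 + 57.5 + 59.1 + 54.3 + 51.6 + 55.8 + 56.7 + 51.9 + 62.6)/9 = 56.8444
Numerator Σ_{t=1}^{8}(y_t−ȳ)(y_{t+1}−ȳ) = -9.5864
Denominator Σ(y_t−ȳ)² = 125.8022
r_1 = -9.5864 / 125.8022 = -0.076

-0.076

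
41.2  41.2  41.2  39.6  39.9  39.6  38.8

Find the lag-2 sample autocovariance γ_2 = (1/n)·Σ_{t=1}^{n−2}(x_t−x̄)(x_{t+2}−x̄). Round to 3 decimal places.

0.125

Mean x̄ = (41.2 + 41.2 + 41.2 + 39.6 + 39.9 + 39.6 + 38.8)/7 = 40.2143
Deviations: 0.9857, 0.9857, 0.9857, -0.6143, -0.3143, -0.6143, -1.4143
Σ_{t=1}^{5}(x_t−x̄)(x_{t+2}−x̄) = 0.8782
γ_2 = 0.8782 / 7 = 0.125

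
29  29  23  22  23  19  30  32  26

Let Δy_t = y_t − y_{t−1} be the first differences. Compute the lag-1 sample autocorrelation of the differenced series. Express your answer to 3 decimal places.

-0.150

First differences Δy: 0, -6, -1, 1, -4, 11, 2, -6
Mean of differences = -0.3750
Numerator Σ(Δy_t−Δȳ)(Δy_{t+1}−Δȳ) = -32.0156
Denominator Σ(Δy_t−Δȳ)² = 213.8750
r_1(Δy) = -32.0156 / 213.8750 = -0.150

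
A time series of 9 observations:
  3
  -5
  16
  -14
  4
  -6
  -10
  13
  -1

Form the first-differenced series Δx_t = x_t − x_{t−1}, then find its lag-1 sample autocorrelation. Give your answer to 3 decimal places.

-0.733

First differences Δx: -8, 21, -30, 18, -10, -4, 23, -14
Mean of differences = -0.5000
Numerator Σ(Δx_t−Δx̄)(Δx_{t+1}−Δx̄) = -1883.2500
Denominator Σ(Δx_t−Δx̄)² = 2568.0000
r_1(Δx) = -1883.2500 / 2568.0000 = -0.733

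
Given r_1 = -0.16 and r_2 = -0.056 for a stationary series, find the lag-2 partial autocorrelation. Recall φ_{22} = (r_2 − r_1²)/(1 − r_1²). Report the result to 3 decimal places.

φ_{22} = (r_2 − r_1²) / (1 − r_1²)
r_1² = (-0.16)² = 0.0256
Numerator = -0.056 − 0.0256 = -0.0816; denominator = 1 − 0.0256 = 0.9744
φ_{22} = -0.0816 / 0.9744 = -0.084

-0.084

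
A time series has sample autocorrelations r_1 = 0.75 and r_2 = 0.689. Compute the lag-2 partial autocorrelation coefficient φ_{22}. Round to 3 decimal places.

0.289

φ_{22} = (r_2 − r_1²) / (1 − r_1²)
r_1² = (0.75)² = 0.5625
Numerator = 0.689 − 0.5625 = 0.1265; denominator = 1 − 0.5625 = 0.4375
φ_{22} = 0.1265 / 0.4375 = 0.289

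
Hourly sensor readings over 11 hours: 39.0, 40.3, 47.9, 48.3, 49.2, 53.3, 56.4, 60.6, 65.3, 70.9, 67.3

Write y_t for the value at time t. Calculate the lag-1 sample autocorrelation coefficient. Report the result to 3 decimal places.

Mean ȳ = (39.0 + 40.3 + 47.9 + 48.3 + 49.2 + 53.3 + 56.4 + 60.6 + 65.3 + 70.9 + 67.3)/11 = 54.4091
Numerator Σ_{t=1}^{10}(y_t−ȳ)(y_{t+1}−ȳ) = 856.3363
Denominator Σ(y_t−ȳ)² = 1143.5891
r_1 = 856.3363 / 1143.5891 = 0.749

0.749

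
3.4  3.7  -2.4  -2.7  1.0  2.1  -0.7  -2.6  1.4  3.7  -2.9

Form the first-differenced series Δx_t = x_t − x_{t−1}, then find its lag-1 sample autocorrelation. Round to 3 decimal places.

First differences Δx: 0.3, -6.1, -0.3, 3.7, 1.1, -2.8, -1.9, 4.0, 2.3, -6.6
Mean of differences = -0.6300
Numerator Σ(Δx_t−Δx̄)(Δx_{t+1}−Δx̄) = -8.7769
Denominator Σ(Δx_t−Δx̄)² = 124.6210
r_1(Δx) = -8.7769 / 124.6210 = -0.070

-0.070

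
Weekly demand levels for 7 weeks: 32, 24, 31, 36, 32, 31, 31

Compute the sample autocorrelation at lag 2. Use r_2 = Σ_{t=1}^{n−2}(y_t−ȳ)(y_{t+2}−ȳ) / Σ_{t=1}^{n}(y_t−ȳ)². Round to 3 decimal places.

Mean ȳ = (32 + 24 + 31 + 36 + 32 + 31 + 31)/7 = 31.0000
Deviations from mean: 1.0000, -7.0000, 0.0000, 5.0000, 1.0000, 0.0000, 0.0000
Σ(y_t−ȳ)(y_{t+2}−ȳ) = (0.0000) + (-35.0000) + (0.0000) + (0.0000) + (0.0000) = -35.0000
Denominator Σ(y_t−ȳ)² = 76.0000
r_2 = -35.0000 / 76.0000 = -0.461

-0.461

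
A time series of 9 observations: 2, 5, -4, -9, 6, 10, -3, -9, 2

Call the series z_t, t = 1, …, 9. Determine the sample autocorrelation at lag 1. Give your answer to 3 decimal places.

0.031

Mean z̄ = (2 + 5 − 4 − 9 + 6 + 10 − 3 − 9 + 2)/9 = 0.0000
Numerator Σ_{t=1}^{8}(z_t−z̄)(z_{t+1}−z̄) = 11.0000
Denominator Σ(z_t−z̄)² = 356.0000
r_1 = 11.0000 / 356.0000 = 0.031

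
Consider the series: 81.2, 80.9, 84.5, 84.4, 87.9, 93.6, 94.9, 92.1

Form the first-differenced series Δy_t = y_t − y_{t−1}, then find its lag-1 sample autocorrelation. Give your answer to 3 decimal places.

-0.046

First differences Δy: -0.3, 3.6, -0.1, 3.5, 5.7, 1.3, -2.8
Mean of differences = 1.5571
Numerator Σ(Δy_t−Δȳ)(Δy_{t+1}−Δȳ) = -2.2947
Denominator Σ(Δy_t−Δȳ)² = 50.3571
r_1(Δy) = -2.2947 / 50.3571 = -0.046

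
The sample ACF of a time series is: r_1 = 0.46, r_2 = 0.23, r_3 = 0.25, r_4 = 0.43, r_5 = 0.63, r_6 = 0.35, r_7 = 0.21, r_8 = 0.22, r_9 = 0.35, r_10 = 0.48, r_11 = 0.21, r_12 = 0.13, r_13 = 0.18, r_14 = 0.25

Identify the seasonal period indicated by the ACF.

The largest autocorrelation is r_5 = 0.63, with a weaker echo at lag 10 (0.48); the remaining lags stay at or below 0.46. The elevated value at lag 1 (0.46), dropping to 0.23 at lag 2, reflects decaying short-term dependence rather than seasonality.
The dominant spike at lag 5 indicates a seasonal period of 5.

5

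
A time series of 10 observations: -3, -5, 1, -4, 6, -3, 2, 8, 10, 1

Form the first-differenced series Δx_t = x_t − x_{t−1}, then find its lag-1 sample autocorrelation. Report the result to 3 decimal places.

First differences Δx: -2, 6, -5, 10, -9, 5, 6, 2, -9
Mean of differences = 0.4444
Numerator Σ(Δx_t−Δx̄)(Δx_{t+1}−Δx̄) = -209.8642
Denominator Σ(Δx_t−Δx̄)² = 390.2222
r_1(Δx) = -209.8642 / 390.2222 = -0.538

-0.538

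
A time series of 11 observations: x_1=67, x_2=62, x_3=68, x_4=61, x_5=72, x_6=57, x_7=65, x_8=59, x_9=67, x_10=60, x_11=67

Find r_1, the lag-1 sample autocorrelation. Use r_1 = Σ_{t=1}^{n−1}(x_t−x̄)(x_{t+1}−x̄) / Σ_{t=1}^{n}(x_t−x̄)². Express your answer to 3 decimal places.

Mean x̄ = (67 + 62 + 68 + 61 + 72 + 57 + 65 + 59 + 67 + 60 + 67)/11 = 64.0909
Numerator Σ_{t=1}^{10}(x_t−x̄)(x_{t+1}−x̄) = -156.5537
Denominator Σ(x_t−x̄)² = 210.9091
r_1 = -156.5537 / 210.9091 = -0.742

-0.742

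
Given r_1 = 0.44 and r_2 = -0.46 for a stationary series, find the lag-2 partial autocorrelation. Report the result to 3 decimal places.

φ_{22} = (r_2 − r_1²) / (1 − r_1²)
r_1² = (0.44)² = 0.1936
Numerator = -0.46 − 0.1936 = -0.6536; denominator = 1 − 0.1936 = 0.8064
φ_{22} = -0.6536 / 0.8064 = -0.811

-0.811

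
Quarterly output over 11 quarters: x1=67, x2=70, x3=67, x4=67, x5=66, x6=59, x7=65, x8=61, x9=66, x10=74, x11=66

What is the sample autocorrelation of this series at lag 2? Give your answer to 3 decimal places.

-0.032

Mean x̄ = (67 + 70 + 67 + 67 + 66 + 59 + 65 + 61 + 66 + 74 + 66)/11 = 66.1818
Numerator Σ_{t=1}^{9}(x_t−x̄)(x_{t+2}−x̄) = -5.0661
Denominator Σ(x_t−x̄)² = 157.6364
r_2 = -5.0661 / 157.6364 = -0.032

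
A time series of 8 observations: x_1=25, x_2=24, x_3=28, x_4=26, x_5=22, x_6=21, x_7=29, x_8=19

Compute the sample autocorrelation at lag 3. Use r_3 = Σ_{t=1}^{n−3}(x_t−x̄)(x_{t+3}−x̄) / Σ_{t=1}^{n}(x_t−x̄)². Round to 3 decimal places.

0.118

Mean x̄ = (25 + 24 + 28 + 26 + 22 + 21 + 29 + 19)/8 = 24.2500
Deviations from mean: 0.7500, -0.2500, 3.7500, 1.7500, -2.2500, -3.2500, 4.7500, -5.2500
Σ(x_t−x̄)(x_{t+3}−x̄) = (1.3125) + (0.5625) + (-12.1875) + (8.3125) + (11.8125) = 9.8125
Denominator Σ(x_t−x̄)² = 83.5000
r_3 = 9.8125 / 83.5000 = 0.118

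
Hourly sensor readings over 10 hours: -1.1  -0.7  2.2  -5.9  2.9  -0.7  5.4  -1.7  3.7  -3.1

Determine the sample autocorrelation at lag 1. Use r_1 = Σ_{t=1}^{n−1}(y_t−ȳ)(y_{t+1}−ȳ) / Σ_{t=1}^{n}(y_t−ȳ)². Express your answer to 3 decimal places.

-0.608

Mean ȳ = (-1.1 − 0.7 + 2.2 − 5.9 + 2.9 − 0.7 + 5.4 − 1.7 + 3.7 − 3.1)/10 = 0.1000
Numerator Σ_{t=1}^{9}(y_t−ȳ)(y_{t+1}−ȳ) = -64.1400
Denominator Σ(y_t−ȳ)² = 105.5000
r_1 = -64.1400 / 105.5000 = -0.608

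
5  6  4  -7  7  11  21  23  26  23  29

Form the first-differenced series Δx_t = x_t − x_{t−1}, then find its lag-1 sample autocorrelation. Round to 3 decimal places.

-0.195

First differences Δx: 1, -2, -11, 14, 4, 10, 2, 3, -3, 6
Mean of differences = 2.4000
Numerator Σ(Δx_t−Δx̄)(Δx_{t+1}−Δx̄) = -85.5600
Denominator Σ(Δx_t−Δx̄)² = 438.4000
r_1(Δx) = -85.5600 / 438.4000 = -0.195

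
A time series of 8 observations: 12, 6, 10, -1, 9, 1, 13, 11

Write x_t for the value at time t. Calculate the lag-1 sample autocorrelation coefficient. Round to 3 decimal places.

Mean x̄ = (12 + 6 + 10 − 1 + 9 + 1 + 13 + 11)/8 = 7.6250
Deviations from mean: 4.3750, -1.6250, 2.3750, -8.6250, 1.3750, -6.6250, 5.3750, 3.3750
Σ(x_t−x̄)(x_{t+1}−x̄) = (-7.1094) + (-3.8594) + (-20.4844) + (-11.8594) + (-9.1094) + (-35.6094) + (18.1406) = -69.8906
Denominator Σ(x_t−x̄)² = 187.8750
r_1 = -69.8906 / 187.8750 = -0.372

-0.372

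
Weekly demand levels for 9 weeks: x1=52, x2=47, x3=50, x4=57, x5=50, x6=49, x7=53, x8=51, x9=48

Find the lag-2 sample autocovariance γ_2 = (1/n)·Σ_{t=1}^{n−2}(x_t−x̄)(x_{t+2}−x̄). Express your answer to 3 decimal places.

Mean x̄ = (52 + 47 + 50 + 57 + 50 + 49 + 53 + 51 + 48)/9 = 50.7778
Σ_{t=1}^{7}(x_t−x̄)(x_{t+2}−x̄) = -43.2099
γ_2 = -43.2099 / 9 = -4.801

-4.801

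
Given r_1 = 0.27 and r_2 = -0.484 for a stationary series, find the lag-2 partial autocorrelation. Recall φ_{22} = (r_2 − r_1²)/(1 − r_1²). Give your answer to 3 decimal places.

φ_{22} = (r_2 − r_1²) / (1 − r_1²)
r_1² = (0.27)² = 0.0729
Numerator = -0.484 − 0.0729 = -0.5569; denominator = 1 − 0.0729 = 0.9271
φ_{22} = -0.5569 / 0.9271 = -0.601

-0.601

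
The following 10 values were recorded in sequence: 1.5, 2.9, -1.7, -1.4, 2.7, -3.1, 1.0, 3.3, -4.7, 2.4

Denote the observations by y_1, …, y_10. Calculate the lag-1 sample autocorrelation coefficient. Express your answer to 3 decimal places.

Mean ȳ = (1.5 + 2.9 − 1.7 − 1.4 + 2.7 − 3.1 + 1.0 + 3.3 − 4.7 + 2.4)/10 = 0.2900
Numerator Σ_{t=1}^{9}(y_t−ȳ)(y_{t+1}−ȳ) = -36.7341
Denominator Σ(y_t−ȳ)² = 71.3090
r_1 = -36.7341 / 71.3090 = -0.515

-0.515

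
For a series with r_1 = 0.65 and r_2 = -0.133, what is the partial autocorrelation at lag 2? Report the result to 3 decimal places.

-0.962

φ_{22} = (r_2 − r_1²) / (1 − r_1²)
r_1² = (0.65)² = 0.4225
Numerator = -0.133 − 0.4225 = -0.5555; denominator = 1 − 0.4225 = 0.5775
φ_{22} = -0.5555 / 0.5775 = -0.962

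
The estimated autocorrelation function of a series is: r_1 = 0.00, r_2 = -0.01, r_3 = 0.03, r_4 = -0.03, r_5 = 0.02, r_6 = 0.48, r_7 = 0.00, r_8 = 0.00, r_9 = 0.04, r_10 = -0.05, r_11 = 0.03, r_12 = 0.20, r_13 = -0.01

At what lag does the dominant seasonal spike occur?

6

The largest autocorrelation is r_6 = 0.48, with a weaker echo at lag 12 (0.20); the remaining lags stay at or below 0.04.
The dominant spike at lag 6 indicates a seasonal period of 6.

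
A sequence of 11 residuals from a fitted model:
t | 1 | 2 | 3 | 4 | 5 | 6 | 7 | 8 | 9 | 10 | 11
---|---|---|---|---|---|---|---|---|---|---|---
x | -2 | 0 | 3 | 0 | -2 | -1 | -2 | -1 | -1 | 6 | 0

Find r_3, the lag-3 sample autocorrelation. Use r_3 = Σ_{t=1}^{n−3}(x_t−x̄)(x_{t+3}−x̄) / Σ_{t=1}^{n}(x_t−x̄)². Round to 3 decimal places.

Mean x̄ = (-2 + 0 + 3 + 0 − 2 − 1 − 2 − 1 − 1 + 6 + 0)/11 = 0.0000
Numerator Σ_{t=1}^{8}(x_t−x̄)(x_{t+3}−x̄) = -12.0000
Denominator Σ(x_t−x̄)² = 60.0000
r_3 = -12.0000 / 60.0000 = -0.200

-0.200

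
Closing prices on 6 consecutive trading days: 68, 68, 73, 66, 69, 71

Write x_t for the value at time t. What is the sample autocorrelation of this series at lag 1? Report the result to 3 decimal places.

Mean x̄ = (68 + 68 + 73 + 66 + 69 + 71)/6 = 69.1667
Deviations from mean: -1.1667, -1.1667, 3.8333, -3.1667, -0.1667, 1.8333
Σ(x_t−x̄)(x_{t+1}−x̄) = (1.3611) + (-4.4722) + (-12.1389) + (0.5278) + (-0.3056) = -15.0278
Denominator Σ(x_t−x̄)² = 30.8333
r_1 = -15.0278 / 30.8333 = -0.487

-0.487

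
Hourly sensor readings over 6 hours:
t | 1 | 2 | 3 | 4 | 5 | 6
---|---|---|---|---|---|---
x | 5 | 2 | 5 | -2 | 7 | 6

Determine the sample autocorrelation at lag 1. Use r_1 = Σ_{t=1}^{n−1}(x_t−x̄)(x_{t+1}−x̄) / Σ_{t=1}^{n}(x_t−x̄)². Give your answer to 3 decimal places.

-0.414

Mean x̄ = (5 + 2 + 5 − 2 + 7 + 6)/6 = 3.8333
Deviations from mean: 1.1667, -1.8333, 1.1667, -5.8333, 3.1667, 2.1667
Σ(x_t−x̄)(x_{t+1}−x̄) = (-2.1389) + (-2.1389) + (-6.8056) + (-18.4722) + (6.8611) = -22.6944
Denominator Σ(x_t−x̄)² = 54.8333
r_1 = -22.6944 / 54.8333 = -0.414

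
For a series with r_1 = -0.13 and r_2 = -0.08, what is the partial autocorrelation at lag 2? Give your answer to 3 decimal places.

-0.099

φ_{22} = (r_2 − r_1²) / (1 − r_1²)
r_1² = (-0.13)² = 0.0169
Numerator = -0.08 − 0.0169 = -0.0969; denominator = 1 − 0.0169 = 0.9831
φ_{22} = -0.0969 / 0.9831 = -0.099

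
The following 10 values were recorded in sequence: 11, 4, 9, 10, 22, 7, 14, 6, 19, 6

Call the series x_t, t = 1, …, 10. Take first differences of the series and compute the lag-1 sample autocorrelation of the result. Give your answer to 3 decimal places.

-0.699

First differences Δx: -7, 5, 1, 12, -15, 7, -8, 13, -13
Mean of differences = -0.5556
Numerator Σ(Δx_t−Δx̄)(Δx_{t+1}−Δx̄) = -623.9753
Denominator Σ(Δx_t−Δx̄)² = 892.2222
r_1(Δx) = -623.9753 / 892.2222 = -0.699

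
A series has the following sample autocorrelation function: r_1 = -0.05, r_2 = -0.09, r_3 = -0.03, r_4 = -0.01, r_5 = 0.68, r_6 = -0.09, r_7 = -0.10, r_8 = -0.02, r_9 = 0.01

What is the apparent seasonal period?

5

The largest autocorrelation is r_5 = 0.68; the remaining lags stay at or below 0.01.
The dominant spike at lag 5 indicates a seasonal period of 5.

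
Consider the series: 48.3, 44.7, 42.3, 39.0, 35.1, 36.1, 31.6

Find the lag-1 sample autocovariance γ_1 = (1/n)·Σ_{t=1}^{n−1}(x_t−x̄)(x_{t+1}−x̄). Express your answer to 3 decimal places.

14.708

Mean x̄ = (48.3 + 44.7 + 42.3 + 39.0 + 35.1 + 36.1 + 31.6)/7 = 39.5857
Σ_{t=1}^{6}(x_t−x̄)(x_{t+1}−x̄) = 102.9584
γ_1 = 102.9584 / 7 = 14.708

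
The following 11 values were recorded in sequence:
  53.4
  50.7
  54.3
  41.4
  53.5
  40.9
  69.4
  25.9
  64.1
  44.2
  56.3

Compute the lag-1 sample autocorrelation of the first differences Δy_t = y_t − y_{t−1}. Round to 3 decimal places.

-0.890

First differences Δy: -2.7, 3.6, -12.9, 12.1, -12.6, 28.5, -43.5, 38.2, -19.9, 12.1
Mean of differences = 0.2900
Numerator Σ(Δy_t−Δȳ)(Δy_{t+1}−Δȳ) = -4624.4291
Denominator Σ(Δy_t−Δȳ)² = 5197.1490
r_1(Δy) = -4624.4291 / 5197.1490 = -0.890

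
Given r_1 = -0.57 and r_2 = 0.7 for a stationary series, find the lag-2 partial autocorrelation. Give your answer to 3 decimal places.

0.556

φ_{22} = (r_2 − r_1²) / (1 − r_1²)
r_1² = (-0.57)² = 0.3249
Numerator = 0.7 − 0.3249 = 0.3751; denominator = 1 − 0.3249 = 0.6751
φ_{22} = 0.3751 / 0.6751 = 0.556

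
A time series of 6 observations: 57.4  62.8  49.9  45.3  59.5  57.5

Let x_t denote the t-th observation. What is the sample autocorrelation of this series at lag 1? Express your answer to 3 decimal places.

-0.015

Mean x̄ = (57.4 + 62.8 + 49.9 + 45.3 + 59.5 + 57.5)/6 = 55.4000
Deviations from mean: 2.0000, 7.4000, -5.5000, -10.1000, 4.1000, 2.1000
Σ(x_t−x̄)(x_{t+1}−x̄) = (14.8000) + (-40.7000) + (55.5500) + (-41.4100) + (8.6100) = -3.1500
Denominator Σ(x_t−x̄)² = 212.2400
r_1 = -3.1500 / 212.2400 = -0.015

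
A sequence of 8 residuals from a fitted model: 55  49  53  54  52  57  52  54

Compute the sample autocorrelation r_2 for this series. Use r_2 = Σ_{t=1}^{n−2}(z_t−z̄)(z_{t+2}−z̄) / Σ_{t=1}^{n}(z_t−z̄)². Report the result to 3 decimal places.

0.098

Mean z̄ = (55 + 49 + 53 + 54 + 52 + 57 + 52 + 54)/8 = 53.2500
Deviations from mean: 1.7500, -4.2500, -0.2500, 0.7500, -1.2500, 3.7500, -1.2500, 0.7500
Numerator Σ_{t=1}^{6}(z_t−z̄)(z_{t+2}−z̄) = 3.8750
Denominator Σ(z_t−z̄)² = 39.5000
r_2 = 3.8750 / 39.5000 = 0.098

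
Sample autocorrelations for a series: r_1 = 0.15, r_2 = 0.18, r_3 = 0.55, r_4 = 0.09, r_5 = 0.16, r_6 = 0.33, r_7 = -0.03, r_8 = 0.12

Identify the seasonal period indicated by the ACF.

3

The largest autocorrelation is r_3 = 0.55, with a weaker echo at lag 6 (0.33); the remaining lags stay at or below 0.18.
The dominant spike at lag 3 indicates a seasonal period of 3.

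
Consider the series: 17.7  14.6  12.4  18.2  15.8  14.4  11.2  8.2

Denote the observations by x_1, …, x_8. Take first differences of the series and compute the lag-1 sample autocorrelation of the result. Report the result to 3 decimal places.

First differences Δx: -3.1, -2.2, 5.8, -2.4, -1.4, -3.2, -3.0
Mean of differences = -1.3571
Numerator Σ(Δx_t−Δx̄)(Δx_{t+1}−Δx̄) = -8.8761
Denominator Σ(Δx_t−Δx̄)² = 62.1571
r_1(Δx) = -8.8761 / 62.1571 = -0.143

-0.143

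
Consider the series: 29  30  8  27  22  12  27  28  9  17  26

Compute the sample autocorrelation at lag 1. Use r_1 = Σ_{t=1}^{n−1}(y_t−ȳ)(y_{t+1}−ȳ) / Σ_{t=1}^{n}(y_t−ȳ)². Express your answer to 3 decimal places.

Mean ȳ = (29 + 30 + 8 + 27 + 22 + 12 + 27 + 28 + 9 + 17 + 26)/11 = 21.3636
Numerator Σ_{t=1}^{10}(y_t−ȳ)(y_{t+1}−ȳ) = -190.8595
Denominator Σ(y_t−ȳ)² = 700.5455
r_1 = -190.8595 / 700.5455 = -0.272

-0.272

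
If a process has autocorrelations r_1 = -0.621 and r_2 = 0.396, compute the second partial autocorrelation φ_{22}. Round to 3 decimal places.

φ_{22} = (r_2 − r_1²) / (1 − r_1²)
r_1² = (-0.621)² = 0.385641
Numerator = 0.396 − 0.3856 = 0.0104; denominator = 1 − 0.3856 = 0.6144
φ_{22} = 0.0104 / 0.6144 = 0.017

0.017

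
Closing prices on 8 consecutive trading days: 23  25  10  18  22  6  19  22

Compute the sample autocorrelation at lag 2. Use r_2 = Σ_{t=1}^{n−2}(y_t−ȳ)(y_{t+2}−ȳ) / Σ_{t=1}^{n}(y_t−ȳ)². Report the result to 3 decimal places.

Mean ȳ = (23 + 25 + 10 + 18 + 22 + 6 + 19 + 22)/8 = 18.1250
Deviations from mean: 4.8750, 6.8750, -8.1250, -0.1250, 3.8750, -12.1250, 0.8750, 3.8750
Numerator Σ_{t=1}^{6}(y_t−ȳ)(y_{t+2}−ȳ) = -114.0313
Denominator Σ(y_t−ȳ)² = 314.8750
r_2 = -114.0313 / 314.8750 = -0.362

-0.362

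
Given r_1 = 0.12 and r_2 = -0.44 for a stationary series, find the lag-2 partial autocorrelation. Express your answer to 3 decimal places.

φ_{22} = (r_2 − r_1²) / (1 − r_1²)
r_1² = (0.12)² = 0.0144
Numerator = -0.44 − 0.0144 = -0.4544; denominator = 1 − 0.0144 = 0.9856
φ_{22} = -0.4544 / 0.9856 = -0.461

-0.461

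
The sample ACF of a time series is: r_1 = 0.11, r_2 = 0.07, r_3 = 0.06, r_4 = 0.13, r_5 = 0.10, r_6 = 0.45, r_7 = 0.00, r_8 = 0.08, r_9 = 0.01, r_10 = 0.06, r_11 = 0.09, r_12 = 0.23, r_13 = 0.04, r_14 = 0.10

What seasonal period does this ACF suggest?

6

The largest autocorrelation is r_6 = 0.45, with a weaker echo at lag 12 (0.23); the remaining lags stay at or below 0.13.
The dominant spike at lag 6 indicates a seasonal period of 6.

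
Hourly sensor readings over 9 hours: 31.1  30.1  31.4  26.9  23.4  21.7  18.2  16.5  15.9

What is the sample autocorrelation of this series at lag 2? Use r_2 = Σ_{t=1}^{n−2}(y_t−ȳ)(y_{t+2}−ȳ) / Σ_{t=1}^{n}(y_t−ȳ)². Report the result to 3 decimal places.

0.407

Mean ȳ = (31.1 + 30.1 + 31.4 + 26.9 + 23.4 + 21.7 + 18.2 + 16.5 + 15.9)/9 = 23.9111
Numerator Σ_{t=1}^{7}(y_t−ȳ)(y_{t+2}−ȳ) = 126.9564
Denominator Σ(y_t−ȳ)² = 311.8689
r_2 = 126.9564 / 311.8689 = 0.407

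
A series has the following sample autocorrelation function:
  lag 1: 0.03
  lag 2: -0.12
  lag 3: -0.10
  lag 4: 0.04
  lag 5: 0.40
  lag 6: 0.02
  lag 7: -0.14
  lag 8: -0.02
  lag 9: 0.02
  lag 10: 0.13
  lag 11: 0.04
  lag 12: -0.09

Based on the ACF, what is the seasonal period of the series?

The largest autocorrelation is r_5 = 0.40; the remaining lags stay at or below 0.13.
The dominant spike at lag 5 indicates a seasonal period of 5.

5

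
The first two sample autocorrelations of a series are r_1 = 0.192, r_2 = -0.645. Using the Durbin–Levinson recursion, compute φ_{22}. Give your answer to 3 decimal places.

φ_{22} = (r_2 − r_1²) / (1 − r_1²)
r_1² = (0.192)² = 0.036864
Numerator = -0.645 − 0.0369 = -0.6819; denominator = 1 − 0.0369 = 0.9631
φ_{22} = -0.6819 / 0.9631 = -0.708

-0.708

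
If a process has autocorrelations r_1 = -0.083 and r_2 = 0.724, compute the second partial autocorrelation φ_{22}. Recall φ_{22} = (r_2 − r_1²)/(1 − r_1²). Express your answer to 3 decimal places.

φ_{22} = (r_2 − r_1²) / (1 − r_1²)
r_1² = (-0.083)² = 0.006889
Numerator = 0.724 − 0.0069 = 0.7171; denominator = 1 − 0.0069 = 0.9931
φ_{22} = 0.7171 / 0.9931 = 0.722

0.722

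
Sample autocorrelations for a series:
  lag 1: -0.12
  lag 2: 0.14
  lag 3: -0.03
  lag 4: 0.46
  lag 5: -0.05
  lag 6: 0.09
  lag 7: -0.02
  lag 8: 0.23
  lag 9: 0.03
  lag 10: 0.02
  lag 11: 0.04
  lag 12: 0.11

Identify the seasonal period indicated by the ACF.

4

The largest autocorrelation is r_4 = 0.46, with a weaker echo at lag 8 (0.23); the remaining lags stay at or below 0.14.
The dominant spike at lag 4 indicates a seasonal period of 4.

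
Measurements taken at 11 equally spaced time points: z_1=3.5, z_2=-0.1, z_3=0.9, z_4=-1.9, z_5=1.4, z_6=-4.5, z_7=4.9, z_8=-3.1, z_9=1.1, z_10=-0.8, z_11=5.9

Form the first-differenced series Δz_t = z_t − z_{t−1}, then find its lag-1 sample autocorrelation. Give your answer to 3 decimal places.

First differences Δz: -3.6, 1.0, -2.8, 3.3, -5.9, 9.4, -8.0, 4.2, -1.9, 6.7
Mean of differences = 0.2400
Numerator Σ(Δz_t−Δz̄)(Δz_{t+1}−Δz̄) = -219.9696
Denominator Σ(Δz_t−Δz̄)² = 285.4240
r_1(Δz) = -219.9696 / 285.4240 = -0.771

-0.771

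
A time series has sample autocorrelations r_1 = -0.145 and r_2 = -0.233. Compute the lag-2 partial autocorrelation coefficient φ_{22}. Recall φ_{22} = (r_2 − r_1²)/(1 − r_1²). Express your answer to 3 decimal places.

φ_{22} = (r_2 − r_1²) / (1 − r_1²)
r_1² = (-0.145)² = 0.021025
Numerator = -0.233 − 0.0210 = -0.2540; denominator = 1 − 0.0210 = 0.9790
φ_{22} = -0.2540 / 0.9790 = -0.259

-0.259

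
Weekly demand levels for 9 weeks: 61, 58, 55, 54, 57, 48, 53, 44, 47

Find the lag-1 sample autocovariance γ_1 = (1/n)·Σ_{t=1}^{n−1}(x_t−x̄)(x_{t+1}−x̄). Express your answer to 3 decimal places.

10.000

Mean x̄ = (61 + 58 + 55 + 54 + 57 + 48 + 53 + 44 + 47)/9 = 53.0000
Σ_{t=1}^{8}(x_t−x̄)(x_{t+1}−x̄) = 90.0000
γ_1 = 90.0000 / 9 = 10.000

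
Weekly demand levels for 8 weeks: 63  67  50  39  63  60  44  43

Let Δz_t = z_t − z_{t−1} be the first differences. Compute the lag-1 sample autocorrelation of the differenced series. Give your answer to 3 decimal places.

First differences Δz: 4, -17, -11, 24, -3, -16, -1
Mean of differences = -2.8571
Numerator Σ(Δz_t−Δz̄)(Δz_{t+1}−Δz̄) = -226.8776
Denominator Σ(Δz_t−Δz̄)² = 1210.8571
r_1(Δz) = -226.8776 / 1210.8571 = -0.187

-0.187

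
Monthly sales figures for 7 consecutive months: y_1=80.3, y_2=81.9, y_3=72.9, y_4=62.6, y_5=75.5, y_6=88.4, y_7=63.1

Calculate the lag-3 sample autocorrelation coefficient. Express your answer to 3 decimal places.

Mean ȳ = (80.3 + 81.9 + 72.9 + 62.6 + 75.5 + 88.4 + 63.1)/7 = 74.9571
Deviations from mean: 5.3429, 6.9429, -2.0571, -12.3571, 0.5429, 13.4429, -11.8571
Numerator Σ_{t=1}^{4}(y_t−ȳ)(y_{t+3}−ȳ) = 56.6131
Denominator Σ(y_t−ȳ)² = 555.2771
r_3 = 56.6131 / 555.2771 = 0.102

0.102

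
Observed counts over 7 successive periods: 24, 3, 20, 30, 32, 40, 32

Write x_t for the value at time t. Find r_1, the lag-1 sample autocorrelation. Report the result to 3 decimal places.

0.412

Mean x̄ = (24 + 3 + 20 + 30 + 32 + 40 + 32)/7 = 25.8571
Deviations from mean: -1.8571, -22.8571, -5.8571, 4.1429, 6.1429, 14.1429, 6.1429
Σ(x_t−x̄)(x_{t+1}−x̄) = (42.4490) + (133.8776) + (-24.2653) + (25.4490) + (86.8776) + (86.8776) = 351.2653
Denominator Σ(x_t−x̄)² = 852.8571
r_1 = 351.2653 / 852.8571 = 0.412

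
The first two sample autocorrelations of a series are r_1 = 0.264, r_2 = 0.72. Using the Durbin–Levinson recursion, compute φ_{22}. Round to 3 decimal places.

φ_{22} = (r_2 − r_1²) / (1 − r_1²)
r_1² = (0.264)² = 0.069696
Numerator = 0.72 − 0.0697 = 0.6503; denominator = 1 − 0.0697 = 0.9303
φ_{22} = 0.6503 / 0.9303 = 0.699

0.699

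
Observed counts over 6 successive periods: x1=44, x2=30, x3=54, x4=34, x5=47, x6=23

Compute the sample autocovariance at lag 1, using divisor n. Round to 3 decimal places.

Mean x̄ = (44 + 30 + 54 + 34 + 47 + 23)/6 = 38.6667
Σ_{t=1}^{5}(x_t−x̄)(x_{t+1}−x̄) = -420.1111
γ_1 = -420.1111 / 6 = -70.019

-70.019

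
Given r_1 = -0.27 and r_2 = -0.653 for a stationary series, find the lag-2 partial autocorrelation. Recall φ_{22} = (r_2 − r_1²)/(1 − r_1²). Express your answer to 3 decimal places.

φ_{22} = (r_2 − r_1²) / (1 − r_1²)
r_1² = (-0.27)² = 0.0729
Numerator = -0.653 − 0.0729 = -0.7259; denominator = 1 − 0.0729 = 0.9271
φ_{22} = -0.7259 / 0.9271 = -0.783

-0.783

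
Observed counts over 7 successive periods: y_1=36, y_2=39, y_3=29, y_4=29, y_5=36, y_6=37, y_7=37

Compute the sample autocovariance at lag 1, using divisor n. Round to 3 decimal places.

Mean ȳ = (36 + 39 + 29 + 29 + 36 + 37 + 37)/7 = 34.7143
Deviations: 1.2857, 4.2857, -5.7143, -5.7143, 1.2857, 2.2857, 2.2857
Σ_{t=1}^{6}(y_t−ȳ)(y_{t+1}−ȳ) = 14.4898
γ_1 = 14.4898 / 7 = 2.070

2.070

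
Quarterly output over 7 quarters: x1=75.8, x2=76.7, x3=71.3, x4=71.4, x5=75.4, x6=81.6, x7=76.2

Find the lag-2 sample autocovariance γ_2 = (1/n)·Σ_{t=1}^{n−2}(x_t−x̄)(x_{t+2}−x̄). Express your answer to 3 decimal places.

Mean x̄ = (75.8 + 76.7 + 71.3 + 71.4 + 75.4 + 81.6 + 76.2)/7 = 75.4857
Deviations: 0.3143, 1.2143, -4.1857, -4.0857, -0.0857, 6.1143, 0.7143
Σ_{t=1}^{5}(x_t−x̄)(x_{t+2}−x̄) = -30.9604
γ_2 = -30.9604 / 7 = -4.423

-4.423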